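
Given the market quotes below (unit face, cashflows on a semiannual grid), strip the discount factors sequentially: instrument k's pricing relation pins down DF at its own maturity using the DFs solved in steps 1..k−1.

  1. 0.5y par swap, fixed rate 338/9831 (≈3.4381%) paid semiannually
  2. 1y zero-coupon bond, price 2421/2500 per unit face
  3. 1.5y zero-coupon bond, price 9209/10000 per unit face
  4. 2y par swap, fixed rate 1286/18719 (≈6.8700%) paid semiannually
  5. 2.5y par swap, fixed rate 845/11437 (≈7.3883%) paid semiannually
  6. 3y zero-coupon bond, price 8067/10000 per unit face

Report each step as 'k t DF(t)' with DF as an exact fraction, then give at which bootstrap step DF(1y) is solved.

step 1 [0.5y] swap r/2=169/9831: DF=(1 − 169/9831·(0))/(1+169/9831) = 9831/10000 ≈ 0.983100
step 2 [1y] zero: DF = P = 2421/2500 ≈ 0.968400
step 3 [1.5y] zero: DF = P = 9209/10000 ≈ 0.920900
step 4 [2y] swap r/2=643/18719: DF=(1 − 643/18719·(0.983100+0.968400+0.920900))/(1+643/18719) = 4357/5000 ≈ 0.871400
step 5 [2.5y] swap r/2=845/22874: DF=(1 − 845/22874·(0.983100+0.968400+0.920900+0.871400))/(1+845/22874) = 831/1000 ≈ 0.831000
step 6 [3y] zero: DF = P = 8067/10000 ≈ 0.806700

1 1/2 9831/10000
2 1 2421/2500
3 3/2 9209/10000
4 2 4357/5000
5 5/2 831/1000
6 3 8067/10000
DF(1y) is solved at step 2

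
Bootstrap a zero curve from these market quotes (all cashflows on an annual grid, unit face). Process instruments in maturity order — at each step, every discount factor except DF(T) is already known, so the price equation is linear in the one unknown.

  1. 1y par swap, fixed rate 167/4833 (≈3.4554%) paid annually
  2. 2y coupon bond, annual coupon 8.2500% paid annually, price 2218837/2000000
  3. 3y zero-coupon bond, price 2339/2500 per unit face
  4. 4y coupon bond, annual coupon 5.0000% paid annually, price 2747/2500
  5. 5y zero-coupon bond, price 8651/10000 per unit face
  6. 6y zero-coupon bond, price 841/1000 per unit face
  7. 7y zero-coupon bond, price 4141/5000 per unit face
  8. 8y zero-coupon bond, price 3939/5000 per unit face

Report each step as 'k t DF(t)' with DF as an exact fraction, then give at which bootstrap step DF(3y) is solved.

1 1 4833/5000
2 2 1189/1250
3 3 2339/2500
4 4 4553/5000
5 5 8651/10000
6 6 841/1000
7 7 4141/5000
8 8 3939/5000
DF(3y) is solved at step 3

step 1 [1y] swap r/1=167/4833: DF=(1 − 167/4833·(0))/(1+167/4833) = 4833/5000 ≈ 0.966600
step 2 [2y] bond c/1=33/400: DF=(2218837/2000000 − 33/400·(0.966600))/(1+33/400) = 1189/1250 ≈ 0.951200
step 3 [3y] zero: DF = P = 2339/2500 ≈ 0.935600
step 4 [4y] bond c/1=1/20: DF=(2747/2500 − 1/20·(0.966600+0.951200+0.935600))/(1+1/20) = 4553/5000 ≈ 0.910600
step 5 [5y] zero: DF = P = 8651/10000 ≈ 0.865100
step 6 [6y] zero: DF = P = 841/1000 ≈ 0.841000
step 7 [7y] zero: DF = P = 4141/5000 ≈ 0.828200
step 8 [8y] zero: DF = P = 3939/5000 ≈ 0.787800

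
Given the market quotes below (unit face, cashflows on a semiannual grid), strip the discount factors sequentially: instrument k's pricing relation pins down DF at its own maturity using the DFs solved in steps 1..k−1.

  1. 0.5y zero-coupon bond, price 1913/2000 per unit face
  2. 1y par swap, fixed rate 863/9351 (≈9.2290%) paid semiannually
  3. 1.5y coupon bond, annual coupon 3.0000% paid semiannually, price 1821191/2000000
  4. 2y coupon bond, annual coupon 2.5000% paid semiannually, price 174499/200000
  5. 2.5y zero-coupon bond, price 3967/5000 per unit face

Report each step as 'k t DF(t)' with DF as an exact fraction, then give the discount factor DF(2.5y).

step 1 [0.5y] zero: DF = P = 1913/2000 ≈ 0.956500
step 2 [1y] swap r/2=863/18702: DF=(1 − 863/18702·(0.956500))/(1+863/18702) = 9137/10000 ≈ 0.913700
step 3 [1.5y] bond c/2=3/200: DF=(1821191/2000000 − 3/200·(0.956500+0.913700))/(1+3/200) = 1739/2000 ≈ 0.869500
step 4 [2y] bond c/2=1/80: DF=(174499/200000 − 1/80·(0.956500+0.913700+0.869500))/(1+1/80) = 8279/10000 ≈ 0.827900
step 5 [2.5y] zero: DF = P = 3967/5000 ≈ 0.793400

1 1/2 1913/2000
2 1 9137/10000
3 3/2 1739/2000
4 2 8279/10000
5 5/2 3967/5000
DF(2.5y) = 3967/5000 ≈ 0.793400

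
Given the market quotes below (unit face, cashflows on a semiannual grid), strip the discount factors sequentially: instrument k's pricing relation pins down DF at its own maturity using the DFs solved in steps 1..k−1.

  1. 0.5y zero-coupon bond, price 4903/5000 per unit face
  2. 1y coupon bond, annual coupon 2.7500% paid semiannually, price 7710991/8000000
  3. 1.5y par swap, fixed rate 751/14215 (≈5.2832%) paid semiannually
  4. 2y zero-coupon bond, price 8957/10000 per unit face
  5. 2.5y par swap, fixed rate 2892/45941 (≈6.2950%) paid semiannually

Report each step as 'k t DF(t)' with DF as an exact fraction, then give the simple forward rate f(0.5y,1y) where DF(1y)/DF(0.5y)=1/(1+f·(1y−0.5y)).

1 1/2 4903/5000
2 1 15/16
3 3/2 9249/10000
4 2 8957/10000
5 5/2 4277/5000
f(0.5y,1y) = ((4903/5000)/(15/16) − 1)/(1/2) = 862/9375 ≈ 9.1947%

step 1 [0.5y] zero: DF = P = 4903/5000 ≈ 0.980600
step 2 [1y] bond c/2=11/800: DF=(7710991/8000000 − 11/800·(0.980600))/(1+11/800) = 15/16 ≈ 0.937500
step 3 [1.5y] swap r/2=751/28430: DF=(1 − 751/28430·(0.980600+0.937500))/(1+751/28430) = 9249/10000 ≈ 0.924900
step 4 [2y] zero: DF = P = 8957/10000 ≈ 0.895700
step 5 [2.5y] swap r/2=1446/45941: DF=(1 − 1446/45941·(0.980600+0.937500+0.924900+0.895700))/(1+1446/45941) = 4277/5000 ≈ 0.855400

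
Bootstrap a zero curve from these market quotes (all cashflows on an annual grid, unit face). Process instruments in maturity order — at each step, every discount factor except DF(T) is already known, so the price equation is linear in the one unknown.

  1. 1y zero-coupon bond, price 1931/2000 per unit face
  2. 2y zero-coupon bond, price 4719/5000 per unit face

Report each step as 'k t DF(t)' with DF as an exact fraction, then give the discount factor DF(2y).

step 1 [1y] zero: DF = P = 1931/2000 ≈ 0.965500
step 2 [2y] zero: DF = P = 4719/5000 ≈ 0.943800

1 1 1931/2000
2 2 4719/5000
DF(2y) = 4719/5000 ≈ 0.943800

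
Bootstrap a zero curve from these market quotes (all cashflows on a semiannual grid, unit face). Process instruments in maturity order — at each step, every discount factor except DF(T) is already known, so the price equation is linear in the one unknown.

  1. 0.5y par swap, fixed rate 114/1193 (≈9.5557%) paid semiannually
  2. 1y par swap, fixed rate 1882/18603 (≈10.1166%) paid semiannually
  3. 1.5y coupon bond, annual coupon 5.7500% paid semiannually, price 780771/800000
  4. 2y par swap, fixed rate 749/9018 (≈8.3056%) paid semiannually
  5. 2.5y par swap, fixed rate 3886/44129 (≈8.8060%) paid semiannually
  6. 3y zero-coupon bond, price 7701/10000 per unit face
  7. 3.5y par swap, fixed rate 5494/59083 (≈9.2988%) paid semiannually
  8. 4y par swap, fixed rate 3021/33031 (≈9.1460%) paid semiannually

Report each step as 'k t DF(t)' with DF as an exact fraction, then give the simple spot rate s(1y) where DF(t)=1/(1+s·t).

step 1 [0.5y] swap r/2=57/1193: DF=(1 − 57/1193·(0))/(1+57/1193) = 1193/1250 ≈ 0.954400
step 2 [1y] swap r/2=941/18603: DF=(1 − 941/18603·(0.954400))/(1+941/18603) = 9059/10000 ≈ 0.905900
step 3 [1.5y] bond c/2=23/800: DF=(780771/800000 − 23/800·(0.954400+0.905900))/(1+23/800) = 8967/10000 ≈ 0.896700
step 4 [2y] swap r/2=749/18036: DF=(1 − 749/18036·(0.954400+0.905900+0.896700))/(1+749/18036) = 4251/5000 ≈ 0.850200
step 5 [2.5y] swap r/2=1943/44129: DF=(1 − 1943/44129·(0.954400+0.905900+0.896700+0.850200))/(1+1943/44129) = 8057/10000 ≈ 0.805700
step 6 [3y] zero: DF = P = 7701/10000 ≈ 0.770100
step 7 [3.5y] swap r/2=2747/59083: DF=(1 − 2747/59083·(0.954400+0.905900+0.896700+0.850200+0.805700+0.770100))/(1+2747/59083) = 7253/10000 ≈ 0.725300
step 8 [4y] swap r/2=3021/66062: DF=(1 − 3021/66062·(0.954400+0.905900+0.896700+0.850200+0.805700+0.770100+0.725300))/(1+3021/66062) = 6979/10000 ≈ 0.697900

1 1/2 1193/1250
2 1 9059/10000
3 3/2 8967/10000
4 2 4251/5000
5 5/2 8057/10000
6 3 7701/10000
7 7/2 7253/10000
8 4 6979/10000
s(1y) = (1/(9059/10000) − 1)/(1) = 941/9059 ≈ 10.3875%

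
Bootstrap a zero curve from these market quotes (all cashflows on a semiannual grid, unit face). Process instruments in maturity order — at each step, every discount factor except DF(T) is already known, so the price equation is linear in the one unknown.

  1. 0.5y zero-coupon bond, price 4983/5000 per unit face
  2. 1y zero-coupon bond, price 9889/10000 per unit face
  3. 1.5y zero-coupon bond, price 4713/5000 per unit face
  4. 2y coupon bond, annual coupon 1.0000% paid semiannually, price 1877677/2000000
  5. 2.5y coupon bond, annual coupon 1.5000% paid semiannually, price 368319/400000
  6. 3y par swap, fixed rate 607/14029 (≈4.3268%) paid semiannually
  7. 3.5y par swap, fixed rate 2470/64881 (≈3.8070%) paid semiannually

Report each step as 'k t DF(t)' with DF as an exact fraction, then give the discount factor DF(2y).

step 1 [0.5y] zero: DF = P = 4983/5000 ≈ 0.996600
step 2 [1y] zero: DF = P = 9889/10000 ≈ 0.988900
step 3 [1.5y] zero: DF = P = 4713/5000 ≈ 0.942600
step 4 [2y] bond c/2=1/200: DF=(1877677/2000000 − 1/200·(0.996600+0.988900+0.942600))/(1+1/200) = 2299/2500 ≈ 0.919600
step 5 [2.5y] bond c/2=3/400: DF=(368319/400000 − 3/400·(0.996600+0.988900+0.942600+0.919600))/(1+3/400) = 8853/10000 ≈ 0.885300
step 6 [3y] swap r/2=607/28058: DF=(1 − 607/28058·(0.996600+0.988900+0.942600+0.919600+0.885300))/(1+607/28058) = 4393/5000 ≈ 0.878600
step 7 [3.5y] swap r/2=1235/64881: DF=(1 − 1235/64881·(0.996600+0.988900+0.942600+0.919600+0.885300+0.878600))/(1+1235/64881) = 1753/2000 ≈ 0.876500

1 1/2 4983/5000
2 1 9889/10000
3 3/2 4713/5000
4 2 2299/2500
5 5/2 8853/10000
6 3 4393/5000
7 7/2 1753/2000
DF(2y) = 2299/2500 ≈ 0.919600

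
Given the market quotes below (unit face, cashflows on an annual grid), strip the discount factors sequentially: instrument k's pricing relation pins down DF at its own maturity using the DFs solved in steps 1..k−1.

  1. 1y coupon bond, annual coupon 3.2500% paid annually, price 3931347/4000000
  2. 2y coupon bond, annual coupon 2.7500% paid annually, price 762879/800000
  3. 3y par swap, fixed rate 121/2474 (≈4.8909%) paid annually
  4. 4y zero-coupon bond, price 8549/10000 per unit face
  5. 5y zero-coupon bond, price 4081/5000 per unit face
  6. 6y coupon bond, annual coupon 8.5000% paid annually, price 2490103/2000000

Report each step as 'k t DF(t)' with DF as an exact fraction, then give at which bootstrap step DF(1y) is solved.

1 1 9519/10000
2 2 4513/5000
3 3 8669/10000
4 4 8549/10000
5 5 4081/5000
6 6 4017/5000
DF(1y) is solved at step 1

step 1 [1y] bond c/1=13/400: DF=(3931347/4000000 − 13/400·(0))/(1+13/400) = 9519/10000 ≈ 0.951900
step 2 [2y] bond c/1=11/400: DF=(762879/800000 − 11/400·(0.951900))/(1+11/400) = 4513/5000 ≈ 0.902600
step 3 [3y] swap r/1=121/2474: DF=(1 − 121/2474·(0.951900+0.902600))/(1+121/2474) = 8669/10000 ≈ 0.866900
step 4 [4y] zero: DF = P = 8549/10000 ≈ 0.854900
step 5 [5y] zero: DF = P = 4081/5000 ≈ 0.816200
step 6 [6y] bond c/1=17/200: DF=(2490103/2000000 − 17/200·(0.951900+0.902600+0.866900+0.854900+0.816200))/(1+17/200) = 4017/5000 ≈ 0.803400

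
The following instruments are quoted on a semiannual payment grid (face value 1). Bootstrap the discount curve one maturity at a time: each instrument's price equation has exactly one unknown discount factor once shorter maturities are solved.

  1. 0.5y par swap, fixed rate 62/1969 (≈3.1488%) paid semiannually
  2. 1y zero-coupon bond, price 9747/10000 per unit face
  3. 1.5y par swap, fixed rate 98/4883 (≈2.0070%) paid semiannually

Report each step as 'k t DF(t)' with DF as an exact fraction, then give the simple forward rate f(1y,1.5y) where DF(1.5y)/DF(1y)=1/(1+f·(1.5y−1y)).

1 1/2 1969/2000
2 1 9747/10000
3 3/2 4853/5000
f(1y,1.5y) = ((9747/10000)/(4853/5000) − 1)/(1/2) = 41/4853 ≈ 0.8448%

step 1 [0.5y] swap r/2=31/1969: DF=(1 − 31/1969·(0))/(1+31/1969) = 1969/2000 ≈ 0.984500
step 2 [1y] zero: DF = P = 9747/10000 ≈ 0.974700
step 3 [1.5y] swap r/2=49/4883: DF=(1 − 49/4883·(0.984500+0.974700))/(1+49/4883) = 4853/5000 ≈ 0.970600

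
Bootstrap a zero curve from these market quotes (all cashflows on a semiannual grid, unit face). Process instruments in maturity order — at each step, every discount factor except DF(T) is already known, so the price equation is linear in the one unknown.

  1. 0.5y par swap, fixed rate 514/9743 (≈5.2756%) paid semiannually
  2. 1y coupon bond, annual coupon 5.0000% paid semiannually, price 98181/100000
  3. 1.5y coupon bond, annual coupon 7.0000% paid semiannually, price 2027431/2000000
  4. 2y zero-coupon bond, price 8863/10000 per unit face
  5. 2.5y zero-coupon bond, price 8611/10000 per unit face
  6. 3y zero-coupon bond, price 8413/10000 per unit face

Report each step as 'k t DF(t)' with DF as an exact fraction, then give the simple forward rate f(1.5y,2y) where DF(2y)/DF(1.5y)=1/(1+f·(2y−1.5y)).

step 1 [0.5y] swap r/2=257/9743: DF=(1 − 257/9743·(0))/(1+257/9743) = 9743/10000 ≈ 0.974300
step 2 [1y] bond c/2=1/40: DF=(98181/100000 − 1/40·(0.974300))/(1+1/40) = 9341/10000 ≈ 0.934100
step 3 [1.5y] bond c/2=7/200: DF=(2027431/2000000 − 7/200·(0.974300+0.934100))/(1+7/200) = 9149/10000 ≈ 0.914900
step 4 [2y] zero: DF = P = 8863/10000 ≈ 0.886300
step 5 [2.5y] zero: DF = P = 8611/10000 ≈ 0.861100
step 6 [3y] zero: DF = P = 8413/10000 ≈ 0.841300

1 1/2 9743/10000
2 1 9341/10000
3 3/2 9149/10000
4 2 8863/10000
5 5/2 8611/10000
6 3 8413/10000
f(1.5y,2y) = ((9149/10000)/(8863/10000) − 1)/(1/2) = 572/8863 ≈ 6.4538%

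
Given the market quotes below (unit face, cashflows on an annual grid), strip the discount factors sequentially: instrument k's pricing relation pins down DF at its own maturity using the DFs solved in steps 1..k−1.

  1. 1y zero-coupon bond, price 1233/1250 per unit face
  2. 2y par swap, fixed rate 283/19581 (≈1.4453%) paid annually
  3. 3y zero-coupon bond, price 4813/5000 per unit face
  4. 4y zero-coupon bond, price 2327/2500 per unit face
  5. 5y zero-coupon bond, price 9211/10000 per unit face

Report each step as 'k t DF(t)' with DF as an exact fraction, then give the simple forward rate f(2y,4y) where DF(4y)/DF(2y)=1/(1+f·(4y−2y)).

1 1 1233/1250
2 2 9717/10000
3 3 4813/5000
4 4 2327/2500
5 5 9211/10000
f(2y,4y) = ((9717/10000)/(2327/2500) − 1)/(2) = 409/18616 ≈ 2.1970%

step 1 [1y] zero: DF = P = 1233/1250 ≈ 0.986400
step 2 [2y] swap r/1=283/19581: DF=(1 − 283/19581·(0.986400))/(1+283/19581) = 9717/10000 ≈ 0.971700
step 3 [3y] zero: DF = P = 4813/5000 ≈ 0.962600
step 4 [4y] zero: DF = P = 2327/2500 ≈ 0.930800
step 5 [5y] zero: DF = P = 9211/10000 ≈ 0.921100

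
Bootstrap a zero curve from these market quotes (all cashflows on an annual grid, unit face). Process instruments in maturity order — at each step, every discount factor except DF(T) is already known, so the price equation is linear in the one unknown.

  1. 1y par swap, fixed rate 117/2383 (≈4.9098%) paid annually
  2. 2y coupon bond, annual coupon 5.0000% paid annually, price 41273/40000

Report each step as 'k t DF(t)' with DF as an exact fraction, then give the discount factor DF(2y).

1 1 2383/2500
2 2 9373/10000
DF(2y) = 9373/10000 ≈ 0.937300

step 1 [1y] swap r/1=117/2383: DF=(1 − 117/2383·(0))/(1+117/2383) = 2383/2500 ≈ 0.953200
step 2 [2y] bond c/1=1/20: DF=(41273/40000 − 1/20·(0.953200))/(1+1/20) = 9373/10000 ≈ 0.937300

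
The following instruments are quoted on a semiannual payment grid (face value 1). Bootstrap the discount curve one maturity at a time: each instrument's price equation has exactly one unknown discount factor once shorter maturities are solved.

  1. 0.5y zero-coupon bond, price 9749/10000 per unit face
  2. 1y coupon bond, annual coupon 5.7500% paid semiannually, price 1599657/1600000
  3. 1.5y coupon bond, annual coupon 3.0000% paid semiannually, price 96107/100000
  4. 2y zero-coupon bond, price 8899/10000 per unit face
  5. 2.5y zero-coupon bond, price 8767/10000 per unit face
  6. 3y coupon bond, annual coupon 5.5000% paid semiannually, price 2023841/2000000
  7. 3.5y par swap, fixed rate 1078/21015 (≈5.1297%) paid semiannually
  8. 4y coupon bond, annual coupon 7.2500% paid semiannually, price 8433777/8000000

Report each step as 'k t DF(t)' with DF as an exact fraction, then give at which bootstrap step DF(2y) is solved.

step 1 [0.5y] zero: DF = P = 9749/10000 ≈ 0.974900
step 2 [1y] bond c/2=23/800: DF=(1599657/1600000 − 23/800·(0.974900))/(1+23/800) = 4723/5000 ≈ 0.944600
step 3 [1.5y] bond c/2=3/200: DF=(96107/100000 − 3/200·(0.974900+0.944600))/(1+3/200) = 1837/2000 ≈ 0.918500
step 4 [2y] zero: DF = P = 8899/10000 ≈ 0.889900
step 5 [2.5y] zero: DF = P = 8767/10000 ≈ 0.876700
step 6 [3y] bond c/2=11/400: DF=(2023841/2000000 − 11/400·(0.974900+0.944600+0.918500+0.889900+0.876700))/(1+11/400) = 1077/1250 ≈ 0.861600
step 7 [3.5y] swap r/2=539/21015: DF=(1 − 539/21015·(0.974900+0.944600+0.918500+0.889900+0.876700+0.861600))/(1+539/21015) = 8383/10000 ≈ 0.838300
step 8 [4y] bond c/2=29/800: DF=(8433777/8000000 − 29/800·(0.974900+0.944600+0.918500+0.889900+0.876700+0.861600+0.838300))/(1+29/800) = 498/625 ≈ 0.796800

1 1/2 9749/10000
2 1 4723/5000
3 3/2 1837/2000
4 2 8899/10000
5 5/2 8767/10000
6 3 1077/1250
7 7/2 8383/10000
8 4 498/625
DF(2y) is solved at step 4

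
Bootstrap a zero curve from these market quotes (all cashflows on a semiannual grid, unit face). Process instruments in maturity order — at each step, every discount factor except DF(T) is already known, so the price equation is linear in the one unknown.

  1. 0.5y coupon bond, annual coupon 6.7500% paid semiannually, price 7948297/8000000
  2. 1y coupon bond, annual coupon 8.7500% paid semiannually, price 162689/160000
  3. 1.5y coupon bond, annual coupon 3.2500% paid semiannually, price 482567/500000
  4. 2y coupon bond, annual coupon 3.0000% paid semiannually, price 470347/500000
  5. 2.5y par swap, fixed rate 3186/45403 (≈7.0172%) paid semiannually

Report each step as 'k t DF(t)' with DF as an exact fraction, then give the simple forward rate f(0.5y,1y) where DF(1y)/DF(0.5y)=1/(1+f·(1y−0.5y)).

step 1 [0.5y] bond c/2=27/800: DF=(7948297/8000000 − 27/800·(0))/(1+27/800) = 9611/10000 ≈ 0.961100
step 2 [1y] bond c/2=7/160: DF=(162689/160000 − 7/160·(0.961100))/(1+7/160) = 9339/10000 ≈ 0.933900
step 3 [1.5y] bond c/2=13/800: DF=(482567/500000 − 13/800·(0.961100+0.933900))/(1+13/800) = 4597/5000 ≈ 0.919400
step 4 [2y] bond c/2=3/200: DF=(470347/500000 − 3/200·(0.961100+0.933900+0.919400))/(1+3/200) = 2213/2500 ≈ 0.885200
step 5 [2.5y] swap r/2=1593/45403: DF=(1 − 1593/45403·(0.961100+0.933900+0.919400+0.885200))/(1+1593/45403) = 8407/10000 ≈ 0.840700

1 1/2 9611/10000
2 1 9339/10000
3 3/2 4597/5000
4 2 2213/2500
5 5/2 8407/10000
f(0.5y,1y) = ((9611/10000)/(9339/10000) − 1)/(1/2) = 544/9339 ≈ 5.8250%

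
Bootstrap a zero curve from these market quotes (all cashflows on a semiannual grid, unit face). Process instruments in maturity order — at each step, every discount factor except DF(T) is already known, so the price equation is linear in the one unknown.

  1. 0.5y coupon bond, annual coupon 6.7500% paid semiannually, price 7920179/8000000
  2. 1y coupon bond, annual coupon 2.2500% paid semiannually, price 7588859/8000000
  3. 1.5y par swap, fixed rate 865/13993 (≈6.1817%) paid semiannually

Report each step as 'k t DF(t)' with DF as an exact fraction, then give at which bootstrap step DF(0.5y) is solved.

1 1/2 9577/10000
2 1 4637/5000
3 3/2 1827/2000
DF(0.5y) is solved at step 1

step 1 [0.5y] bond c/2=27/800: DF=(7920179/8000000 − 27/800·(0))/(1+27/800) = 9577/10000 ≈ 0.957700
step 2 [1y] bond c/2=9/800: DF=(7588859/8000000 − 9/800·(0.957700))/(1+9/800) = 4637/5000 ≈ 0.927400
step 3 [1.5y] swap r/2=865/27986: DF=(1 − 865/27986·(0.957700+0.927400))/(1+865/27986) = 1827/2000 ≈ 0.913500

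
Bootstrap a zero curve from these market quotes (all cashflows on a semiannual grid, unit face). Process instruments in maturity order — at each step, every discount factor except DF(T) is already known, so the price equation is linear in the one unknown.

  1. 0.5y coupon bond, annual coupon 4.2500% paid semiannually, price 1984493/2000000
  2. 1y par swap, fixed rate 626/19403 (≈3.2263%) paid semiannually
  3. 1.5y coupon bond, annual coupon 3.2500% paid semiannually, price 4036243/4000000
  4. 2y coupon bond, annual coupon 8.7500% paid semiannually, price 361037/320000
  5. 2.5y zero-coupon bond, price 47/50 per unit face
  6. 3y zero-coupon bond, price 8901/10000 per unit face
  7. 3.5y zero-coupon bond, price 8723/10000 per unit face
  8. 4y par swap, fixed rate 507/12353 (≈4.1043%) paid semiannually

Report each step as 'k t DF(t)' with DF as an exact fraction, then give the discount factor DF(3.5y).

1 1/2 2429/2500
2 1 9687/10000
3 3/2 9619/10000
4 2 9593/10000
5 5/2 47/50
6 3 8901/10000
7 7/2 8723/10000
8 4 8479/10000
DF(3.5y) = 8723/10000 ≈ 0.872300

step 1 [0.5y] bond c/2=17/800: DF=(1984493/2000000 − 17/800·(0))/(1+17/800) = 2429/2500 ≈ 0.971600
step 2 [1y] swap r/2=313/19403: DF=(1 − 313/19403·(0.971600))/(1+313/19403) = 9687/10000 ≈ 0.968700
step 3 [1.5y] bond c/2=13/800: DF=(4036243/4000000 − 13/800·(0.971600+0.968700))/(1+13/800) = 9619/10000 ≈ 0.961900
step 4 [2y] bond c/2=7/160: DF=(361037/320000 − 7/160·(0.971600+0.968700+0.961900))/(1+7/160) = 9593/10000 ≈ 0.959300
step 5 [2.5y] zero: DF = P = 47/50 ≈ 0.940000
step 6 [3y] zero: DF = P = 8901/10000 ≈ 0.890100
step 7 [3.5y] zero: DF = P = 8723/10000 ≈ 0.872300
step 8 [4y] swap r/2=507/24706: DF=(1 − 507/24706·(0.971600+0.968700+0.961900+0.959300+0.940000+0.890100+0.872300))/(1+507/24706) = 8479/10000 ≈ 0.847900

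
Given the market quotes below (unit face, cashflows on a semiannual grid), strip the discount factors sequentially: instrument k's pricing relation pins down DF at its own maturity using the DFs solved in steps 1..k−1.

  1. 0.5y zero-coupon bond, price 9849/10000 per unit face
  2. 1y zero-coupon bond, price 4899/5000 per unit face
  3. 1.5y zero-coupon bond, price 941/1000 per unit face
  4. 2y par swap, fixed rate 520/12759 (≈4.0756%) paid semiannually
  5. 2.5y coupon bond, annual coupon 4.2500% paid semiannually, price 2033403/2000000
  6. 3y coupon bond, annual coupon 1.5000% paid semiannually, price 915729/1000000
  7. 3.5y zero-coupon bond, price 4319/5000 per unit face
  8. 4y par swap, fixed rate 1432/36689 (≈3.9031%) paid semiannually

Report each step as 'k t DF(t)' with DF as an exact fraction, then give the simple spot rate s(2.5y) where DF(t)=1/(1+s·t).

step 1 [0.5y] zero: DF = P = 9849/10000 ≈ 0.984900
step 2 [1y] zero: DF = P = 4899/5000 ≈ 0.979800
step 3 [1.5y] zero: DF = P = 941/1000 ≈ 0.941000
step 4 [2y] swap r/2=260/12759: DF=(1 − 260/12759·(0.984900+0.979800+0.941000))/(1+260/12759) = 461/500 ≈ 0.922000
step 5 [2.5y] bond c/2=17/800: DF=(2033403/2000000 − 17/800·(0.984900+0.979800+0.941000+0.922000))/(1+17/800) = 9159/10000 ≈ 0.915900
step 6 [3y] bond c/2=3/400: DF=(915729/1000000 − 3/400·(0.984900+0.979800+0.941000+0.922000+0.915900))/(1+3/400) = 546/625 ≈ 0.873600
step 7 [3.5y] zero: DF = P = 4319/5000 ≈ 0.863800
step 8 [4y] swap r/2=716/36689: DF=(1 − 716/36689·(0.984900+0.979800+0.941000+0.922000+0.915900+0.873600+0.863800))/(1+716/36689) = 1071/1250 ≈ 0.856800

1 1/2 9849/10000
2 1 4899/5000
3 3/2 941/1000
4 2 461/500
5 5/2 9159/10000
6 3 546/625
7 7/2 4319/5000
8 4 1071/1250
s(2.5y) = (1/(9159/10000) − 1)/(5/2) = 1682/45795 ≈ 3.6729%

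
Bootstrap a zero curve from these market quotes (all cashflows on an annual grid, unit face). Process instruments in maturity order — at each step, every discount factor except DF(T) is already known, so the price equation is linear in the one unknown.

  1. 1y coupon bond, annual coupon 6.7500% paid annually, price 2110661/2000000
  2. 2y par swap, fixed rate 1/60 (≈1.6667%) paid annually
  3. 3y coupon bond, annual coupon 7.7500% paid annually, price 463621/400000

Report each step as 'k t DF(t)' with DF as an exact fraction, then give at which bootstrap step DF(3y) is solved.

1 1 4943/5000
2 2 4837/5000
3 3 187/200
DF(3y) is solved at step 3

step 1 [1y] bond c/1=27/400: DF=(2110661/2000000 − 27/400·(0))/(1+27/400) = 4943/5000 ≈ 0.988600
step 2 [2y] swap r/1=1/60: DF=(1 − 1/60·(0.988600))/(1+1/60) = 4837/5000 ≈ 0.967400
step 3 [3y] bond c/1=31/400: DF=(463621/400000 − 31/400·(0.988600+0.967400))/(1+31/400) = 187/200 ≈ 0.935000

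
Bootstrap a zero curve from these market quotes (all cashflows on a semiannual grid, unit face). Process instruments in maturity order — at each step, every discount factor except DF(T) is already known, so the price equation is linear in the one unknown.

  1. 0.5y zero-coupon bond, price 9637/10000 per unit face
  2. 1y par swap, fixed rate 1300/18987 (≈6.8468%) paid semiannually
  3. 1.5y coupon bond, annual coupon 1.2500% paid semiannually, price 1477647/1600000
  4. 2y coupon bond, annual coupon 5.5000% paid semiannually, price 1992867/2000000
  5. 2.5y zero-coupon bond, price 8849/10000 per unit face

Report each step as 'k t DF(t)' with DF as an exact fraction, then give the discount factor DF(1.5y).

1 1/2 9637/10000
2 1 187/200
3 3/2 453/500
4 2 8947/10000
5 5/2 8849/10000
DF(1.5y) = 453/500 ≈ 0.906000

step 1 [0.5y] zero: DF = P = 9637/10000 ≈ 0.963700
step 2 [1y] swap r/2=650/18987: DF=(1 − 650/18987·(0.963700))/(1+650/18987) = 187/200 ≈ 0.935000
step 3 [1.5y] bond c/2=1/160: DF=(1477647/1600000 − 1/160·(0.963700+0.935000))/(1+1/160) = 453/500 ≈ 0.906000
step 4 [2y] bond c/2=11/400: DF=(1992867/2000000 − 11/400·(0.963700+0.935000+0.906000))/(1+11/400) = 8947/10000 ≈ 0.894700
step 5 [2.5y] zero: DF = P = 8849/10000 ≈ 0.884900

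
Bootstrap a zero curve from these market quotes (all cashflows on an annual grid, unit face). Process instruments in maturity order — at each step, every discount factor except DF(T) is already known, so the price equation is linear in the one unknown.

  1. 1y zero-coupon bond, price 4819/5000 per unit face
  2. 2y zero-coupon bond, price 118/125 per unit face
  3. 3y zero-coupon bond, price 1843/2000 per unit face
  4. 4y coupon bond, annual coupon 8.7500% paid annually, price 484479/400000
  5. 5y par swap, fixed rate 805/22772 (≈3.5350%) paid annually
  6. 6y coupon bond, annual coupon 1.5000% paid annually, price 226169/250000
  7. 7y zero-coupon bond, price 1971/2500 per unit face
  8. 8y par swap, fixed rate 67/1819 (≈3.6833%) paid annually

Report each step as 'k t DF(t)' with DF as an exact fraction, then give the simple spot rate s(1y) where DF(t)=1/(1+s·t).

1 1 4819/5000
2 2 118/125
3 3 1843/2000
4 4 8861/10000
5 5 839/1000
6 6 103/125
7 7 1971/2500
8 8 3727/5000
s(1y) = (1/(4819/5000) − 1)/(1) = 181/4819 ≈ 3.7560%

step 1 [1y] zero: DF = P = 4819/5000 ≈ 0.963800
step 2 [2y] zero: DF = P = 118/125 ≈ 0.944000
step 3 [3y] zero: DF = P = 1843/2000 ≈ 0.921500
step 4 [4y] bond c/1=7/80: DF=(484479/400000 − 7/80·(0.963800+0.944000+0.921500))/(1+7/80) = 8861/10000 ≈ 0.886100
step 5 [5y] swap r/1=805/22772: DF=(1 − 805/22772·(0.963800+0.944000+0.921500+0.886100))/(1+805/22772) = 839/1000 ≈ 0.839000
step 6 [6y] bond c/1=3/200: DF=(226169/250000 − 3/200·(0.963800+0.944000+0.921500+0.886100+0.839000))/(1+3/200) = 103/125 ≈ 0.824000
step 7 [7y] zero: DF = P = 1971/2500 ≈ 0.788400
step 8 [8y] swap r/1=67/1819: DF=(1 − 67/1819·(0.963800+0.944000+0.921500+0.886100+0.839000+0.824000+0.788400))/(1+67/1819) = 3727/5000 ≈ 0.745400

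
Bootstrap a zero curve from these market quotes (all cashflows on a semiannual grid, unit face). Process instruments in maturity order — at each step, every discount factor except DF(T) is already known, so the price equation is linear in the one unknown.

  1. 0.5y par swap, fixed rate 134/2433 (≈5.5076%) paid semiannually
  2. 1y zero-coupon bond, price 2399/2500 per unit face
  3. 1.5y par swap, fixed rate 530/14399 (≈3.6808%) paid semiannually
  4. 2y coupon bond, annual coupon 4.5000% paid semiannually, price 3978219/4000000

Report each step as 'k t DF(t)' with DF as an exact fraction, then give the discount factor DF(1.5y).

1 1/2 2433/2500
2 1 2399/2500
3 3/2 947/1000
4 2 9093/10000
DF(1.5y) = 947/1000 ≈ 0.947000

step 1 [0.5y] swap r/2=67/2433: DF=(1 − 67/2433·(0))/(1+67/2433) = 2433/2500 ≈ 0.973200
step 2 [1y] zero: DF = P = 2399/2500 ≈ 0.959600
step 3 [1.5y] swap r/2=265/14399: DF=(1 − 265/14399·(0.973200+0.959600))/(1+265/14399) = 947/1000 ≈ 0.947000
step 4 [2y] bond c/2=9/400: DF=(3978219/4000000 − 9/400·(0.973200+0.959600+0.947000))/(1+9/400) = 9093/10000 ≈ 0.909300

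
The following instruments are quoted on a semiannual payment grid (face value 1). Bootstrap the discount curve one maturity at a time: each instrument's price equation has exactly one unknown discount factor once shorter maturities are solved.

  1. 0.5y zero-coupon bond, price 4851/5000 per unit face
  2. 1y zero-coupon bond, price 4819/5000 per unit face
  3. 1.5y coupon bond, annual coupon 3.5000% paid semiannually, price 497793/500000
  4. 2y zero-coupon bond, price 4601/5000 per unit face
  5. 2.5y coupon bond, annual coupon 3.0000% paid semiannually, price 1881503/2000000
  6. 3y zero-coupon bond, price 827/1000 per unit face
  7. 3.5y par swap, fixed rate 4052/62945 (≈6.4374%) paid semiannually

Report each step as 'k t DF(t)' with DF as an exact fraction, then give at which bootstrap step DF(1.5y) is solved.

step 1 [0.5y] zero: DF = P = 4851/5000 ≈ 0.970200
step 2 [1y] zero: DF = P = 4819/5000 ≈ 0.963800
step 3 [1.5y] bond c/2=7/400: DF=(497793/500000 − 7/400·(0.970200+0.963800))/(1+7/400) = 2363/2500 ≈ 0.945200
step 4 [2y] zero: DF = P = 4601/5000 ≈ 0.920200
step 5 [2.5y] bond c/2=3/200: DF=(1881503/2000000 − 3/200·(0.970200+0.963800+0.945200+0.920200))/(1+3/200) = 8707/10000 ≈ 0.870700
step 6 [3y] zero: DF = P = 827/1000 ≈ 0.827000
step 7 [3.5y] swap r/2=2026/62945: DF=(1 − 2026/62945·(0.970200+0.963800+0.945200+0.920200+0.870700+0.827000))/(1+2026/62945) = 3987/5000 ≈ 0.797400

1 1/2 4851/5000
2 1 4819/5000
3 3/2 2363/2500
4 2 4601/5000
5 5/2 8707/10000
6 3 827/1000
7 7/2 3987/5000
DF(1.5y) is solved at step 3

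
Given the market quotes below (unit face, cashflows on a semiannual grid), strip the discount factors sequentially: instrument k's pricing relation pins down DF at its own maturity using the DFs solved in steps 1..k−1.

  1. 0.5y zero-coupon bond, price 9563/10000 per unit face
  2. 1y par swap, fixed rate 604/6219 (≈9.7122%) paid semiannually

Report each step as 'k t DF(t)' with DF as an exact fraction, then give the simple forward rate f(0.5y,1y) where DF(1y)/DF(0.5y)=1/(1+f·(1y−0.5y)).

1 1/2 9563/10000
2 1 4547/5000
f(0.5y,1y) = ((9563/10000)/(4547/5000) − 1)/(1/2) = 469/4547 ≈ 10.3145%

step 1 [0.5y] zero: DF = P = 9563/10000 ≈ 0.956300
step 2 [1y] swap r/2=302/6219: DF=(1 − 302/6219·(0.956300))/(1+302/6219) = 4547/5000 ≈ 0.909400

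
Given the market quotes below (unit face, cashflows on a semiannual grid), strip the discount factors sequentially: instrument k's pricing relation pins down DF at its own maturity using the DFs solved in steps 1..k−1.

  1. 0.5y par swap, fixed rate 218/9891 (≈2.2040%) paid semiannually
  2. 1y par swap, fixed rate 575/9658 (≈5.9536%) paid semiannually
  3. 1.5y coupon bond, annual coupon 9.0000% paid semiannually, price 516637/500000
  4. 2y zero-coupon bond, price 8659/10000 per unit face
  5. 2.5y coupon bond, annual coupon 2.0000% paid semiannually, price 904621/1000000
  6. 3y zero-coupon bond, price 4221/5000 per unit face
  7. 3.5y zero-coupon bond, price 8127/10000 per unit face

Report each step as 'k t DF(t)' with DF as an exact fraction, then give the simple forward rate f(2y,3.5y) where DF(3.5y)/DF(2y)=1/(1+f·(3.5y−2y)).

step 1 [0.5y] swap r/2=109/9891: DF=(1 − 109/9891·(0))/(1+109/9891) = 9891/10000 ≈ 0.989100
step 2 [1y] swap r/2=575/19316: DF=(1 − 575/19316·(0.989100))/(1+575/19316) = 377/400 ≈ 0.942500
step 3 [1.5y] bond c/2=9/200: DF=(516637/500000 − 9/200·(0.989100+0.942500))/(1+9/200) = 566/625 ≈ 0.905600
step 4 [2y] zero: DF = P = 8659/10000 ≈ 0.865900
step 5 [2.5y] bond c/2=1/100: DF=(904621/1000000 − 1/100·(0.989100+0.942500+0.905600+0.865900))/(1+1/100) = 859/1000 ≈ 0.859000
step 6 [3y] zero: DF = P = 4221/5000 ≈ 0.844200
step 7 [3.5y] zero: DF = P = 8127/10000 ≈ 0.812700

1 1/2 9891/10000
2 1 377/400
3 3/2 566/625
4 2 8659/10000
5 5/2 859/1000
6 3 4221/5000
7 7/2 8127/10000
f(2y,3.5y) = ((8659/10000)/(8127/10000) − 1)/(3/2) = 152/3483 ≈ 4.3641%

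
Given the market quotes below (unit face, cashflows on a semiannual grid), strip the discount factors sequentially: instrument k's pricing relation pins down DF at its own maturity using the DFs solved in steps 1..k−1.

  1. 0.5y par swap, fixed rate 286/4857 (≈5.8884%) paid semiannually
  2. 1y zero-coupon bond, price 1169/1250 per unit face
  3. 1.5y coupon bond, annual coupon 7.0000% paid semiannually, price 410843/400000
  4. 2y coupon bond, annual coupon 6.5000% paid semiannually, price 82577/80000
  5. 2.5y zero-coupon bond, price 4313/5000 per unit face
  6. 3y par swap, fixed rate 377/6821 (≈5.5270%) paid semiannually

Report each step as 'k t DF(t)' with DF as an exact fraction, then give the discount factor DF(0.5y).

1 1/2 4857/5000
2 1 1169/1250
3 3/2 9279/10000
4 2 1821/2000
5 5/2 4313/5000
6 3 2123/2500
DF(0.5y) = 4857/5000 ≈ 0.971400

step 1 [0.5y] swap r/2=143/4857: DF=(1 − 143/4857·(0))/(1+143/4857) = 4857/5000 ≈ 0.971400
step 2 [1y] zero: DF = P = 1169/1250 ≈ 0.935200
step 3 [1.5y] bond c/2=7/200: DF=(410843/400000 − 7/200·(0.971400+0.935200))/(1+7/200) = 9279/10000 ≈ 0.927900
step 4 [2y] bond c/2=13/400: DF=(82577/80000 − 13/400·(0.971400+0.935200+0.927900))/(1+13/400) = 1821/2000 ≈ 0.910500
step 5 [2.5y] zero: DF = P = 4313/5000 ≈ 0.862600
step 6 [3y] swap r/2=377/13642: DF=(1 − 377/13642·(0.971400+0.935200+0.927900+0.910500+0.862600))/(1+377/13642) = 2123/2500 ≈ 0.849200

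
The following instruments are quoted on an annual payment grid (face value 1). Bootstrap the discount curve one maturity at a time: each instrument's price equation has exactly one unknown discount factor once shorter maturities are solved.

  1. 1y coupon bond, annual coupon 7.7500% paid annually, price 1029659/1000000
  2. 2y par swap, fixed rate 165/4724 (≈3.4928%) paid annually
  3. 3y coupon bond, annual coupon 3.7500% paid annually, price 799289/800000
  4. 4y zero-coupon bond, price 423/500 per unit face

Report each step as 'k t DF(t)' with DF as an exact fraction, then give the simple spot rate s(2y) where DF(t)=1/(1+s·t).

1 1 2389/2500
2 2 467/500
3 3 8947/10000
4 4 423/500
s(2y) = (1/(467/500) − 1)/(2) = 33/934 ≈ 3.5332%

step 1 [1y] bond c/1=31/400: DF=(1029659/1000000 − 31/400·(0))/(1+31/400) = 2389/2500 ≈ 0.955600
step 2 [2y] swap r/1=165/4724: DF=(1 − 165/4724·(0.955600))/(1+165/4724) = 467/500 ≈ 0.934000
step 3 [3y] bond c/1=3/80: DF=(799289/800000 − 3/80·(0.955600+0.934000))/(1+3/80) = 8947/10000 ≈ 0.894700
step 4 [4y] zero: DF = P = 423/500 ≈ 0.846000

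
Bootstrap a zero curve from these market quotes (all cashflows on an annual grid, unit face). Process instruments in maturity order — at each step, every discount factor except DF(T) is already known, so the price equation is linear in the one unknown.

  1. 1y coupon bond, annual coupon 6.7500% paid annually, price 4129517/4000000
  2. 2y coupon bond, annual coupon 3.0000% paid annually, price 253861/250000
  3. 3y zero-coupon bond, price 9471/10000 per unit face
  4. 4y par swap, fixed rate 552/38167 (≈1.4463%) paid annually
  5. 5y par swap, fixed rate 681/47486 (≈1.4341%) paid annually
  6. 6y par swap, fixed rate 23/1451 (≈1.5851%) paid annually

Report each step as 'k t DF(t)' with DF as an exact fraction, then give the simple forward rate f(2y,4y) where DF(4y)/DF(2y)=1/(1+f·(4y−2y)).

1 1 9671/10000
2 2 9577/10000
3 3 9471/10000
4 4 1181/1250
5 5 9319/10000
6 6 9103/10000
f(2y,4y) = ((9577/10000)/(1181/1250) − 1)/(2) = 129/18896 ≈ 0.6827%

step 1 [1y] bond c/1=27/400: DF=(4129517/4000000 − 27/400·(0))/(1+27/400) = 9671/10000 ≈ 0.967100
step 2 [2y] bond c/1=3/100: DF=(253861/250000 − 3/100·(0.967100))/(1+3/100) = 9577/10000 ≈ 0.957700
step 3 [3y] zero: DF = P = 9471/10000 ≈ 0.947100
step 4 [4y] swap r/1=552/38167: DF=(1 − 552/38167·(0.967100+0.957700+0.947100))/(1+552/38167) = 1181/1250 ≈ 0.944800
step 5 [5y] swap r/1=681/47486: DF=(1 − 681/47486·(0.967100+0.957700+0.947100+0.944800))/(1+681/47486) = 9319/10000 ≈ 0.931900
step 6 [6y] swap r/1=23/1451: DF=(1 − 23/1451·(0.967100+0.957700+0.947100+0.944800+0.931900))/(1+23/1451) = 9103/10000 ≈ 0.910300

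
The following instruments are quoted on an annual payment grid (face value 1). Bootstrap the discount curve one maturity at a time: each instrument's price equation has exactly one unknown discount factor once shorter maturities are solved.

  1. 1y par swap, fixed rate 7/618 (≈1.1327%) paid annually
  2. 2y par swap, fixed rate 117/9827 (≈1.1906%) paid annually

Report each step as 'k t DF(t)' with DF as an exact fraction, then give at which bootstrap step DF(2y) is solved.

step 1 [1y] swap r/1=7/618: DF=(1 − 7/618·(0))/(1+7/618) = 618/625 ≈ 0.988800
step 2 [2y] swap r/1=117/9827: DF=(1 − 117/9827·(0.988800))/(1+117/9827) = 4883/5000 ≈ 0.976600

1 1 618/625
2 2 4883/5000
DF(2y) is solved at step 2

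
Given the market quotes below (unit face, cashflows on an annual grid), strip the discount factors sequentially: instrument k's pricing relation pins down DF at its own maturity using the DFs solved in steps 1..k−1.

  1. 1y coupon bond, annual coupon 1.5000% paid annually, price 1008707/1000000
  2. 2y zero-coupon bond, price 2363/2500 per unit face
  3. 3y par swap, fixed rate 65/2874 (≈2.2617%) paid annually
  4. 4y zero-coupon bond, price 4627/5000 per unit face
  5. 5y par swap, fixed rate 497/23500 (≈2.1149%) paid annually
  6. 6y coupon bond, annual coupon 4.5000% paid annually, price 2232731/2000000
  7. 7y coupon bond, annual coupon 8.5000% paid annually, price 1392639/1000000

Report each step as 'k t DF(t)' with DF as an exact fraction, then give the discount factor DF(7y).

1 1 4969/5000
2 2 2363/2500
3 3 187/200
4 4 4627/5000
5 5 4503/5000
6 6 8659/10000
7 7 339/400
DF(7y) = 339/400 ≈ 0.847500

step 1 [1y] bond c/1=3/200: DF=(1008707/1000000 − 3/200·(0))/(1+3/200) = 4969/5000 ≈ 0.993800
step 2 [2y] zero: DF = P = 2363/2500 ≈ 0.945200
step 3 [3y] swap r/1=65/2874: DF=(1 − 65/2874·(0.993800+0.945200))/(1+65/2874) = 187/200 ≈ 0.935000
step 4 [4y] zero: DF = P = 4627/5000 ≈ 0.925400
step 5 [5y] swap r/1=497/23500: DF=(1 − 497/23500·(0.993800+0.945200+0.935000+0.925400))/(1+497/23500) = 4503/5000 ≈ 0.900600
step 6 [6y] bond c/1=9/200: DF=(2232731/2000000 − 9/200·(0.993800+0.945200+0.935000+0.925400+0.900600))/(1+9/200) = 8659/10000 ≈ 0.865900
step 7 [7y] bond c/1=17/200: DF=(1392639/1000000 − 17/200·(0.993800+0.945200+0.935000+0.925400+0.900600+0.865900))/(1+17/200) = 339/400 ≈ 0.847500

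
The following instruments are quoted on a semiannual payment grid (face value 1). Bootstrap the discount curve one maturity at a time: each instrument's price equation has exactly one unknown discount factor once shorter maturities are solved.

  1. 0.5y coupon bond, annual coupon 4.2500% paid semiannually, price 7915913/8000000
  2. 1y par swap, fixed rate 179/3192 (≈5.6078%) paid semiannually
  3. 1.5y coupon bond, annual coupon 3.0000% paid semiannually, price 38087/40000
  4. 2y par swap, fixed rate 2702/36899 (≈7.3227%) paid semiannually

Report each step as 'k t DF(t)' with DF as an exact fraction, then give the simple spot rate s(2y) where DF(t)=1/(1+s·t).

step 1 [0.5y] bond c/2=17/800: DF=(7915913/8000000 − 17/800·(0))/(1+17/800) = 9689/10000 ≈ 0.968900
step 2 [1y] swap r/2=179/6384: DF=(1 − 179/6384·(0.968900))/(1+179/6384) = 9463/10000 ≈ 0.946300
step 3 [1.5y] bond c/2=3/200: DF=(38087/40000 − 3/200·(0.968900+0.946300))/(1+3/200) = 4549/5000 ≈ 0.909800
step 4 [2y] swap r/2=1351/36899: DF=(1 − 1351/36899·(0.968900+0.946300+0.909800))/(1+1351/36899) = 8649/10000 ≈ 0.864900

1 1/2 9689/10000
2 1 9463/10000
3 3/2 4549/5000
4 2 8649/10000
s(2y) = (1/(8649/10000) − 1)/(2) = 1351/17298 ≈ 7.8102%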